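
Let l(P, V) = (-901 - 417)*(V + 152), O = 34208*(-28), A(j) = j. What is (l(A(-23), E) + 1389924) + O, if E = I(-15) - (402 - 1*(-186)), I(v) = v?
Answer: 1026518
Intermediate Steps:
O = -957824
E = -603 (E = -15 - (402 - 1*(-186)) = -15 - (402 + 186) = -15 - 1*588 = -15 - 588 = -603)
l(P, V) = -200336 - 1318*V (l(P, V) = -1318*(152 + V) = -200336 - 1318*V)
(l(A(-23), E) + 1389924) + O = ((-200336 - 1318*(-603)) + 1389924) - 957824 = ((-200336 + 794754) + 1389924) - 957824 = (594418 + 1389924) - 957824 = 1984342 - 957824 = 1026518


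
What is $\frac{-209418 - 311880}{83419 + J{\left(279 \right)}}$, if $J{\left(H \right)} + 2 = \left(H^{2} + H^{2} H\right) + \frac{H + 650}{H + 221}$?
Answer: $- \frac{28961000}{1215494381} \approx -0.023827$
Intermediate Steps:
$J{\left(H \right)} = -2 + H^{2} + H^{3} + \frac{650 + H}{221 + H}$ ($J{\left(H \right)} = -2 + \left(\left(H^{2} + H^{2} H\right) + \frac{H + 650}{H + 221}\right) = -2 + \left(\left(H^{2} + H^{3}\right) + \frac{650 + H}{221 + H}\right) = -2 + \left(H^{2} + H^{3} + \frac{650 + H}{221 + H}\right) = -2 + H^{2} + H^{3} + \frac{650 + H}{221 + H}$)
$\frac{-209418 - 311880}{83419 + J{\left(279 \right)}} = \frac{-209418 - 311880}{83419 + \frac{208 + 279^{4} - 279 + 221 \cdot 279^{2} + 222 \cdot 279^{3}}{221 + 279}} = - \frac{521298}{83419 + \frac{208 + 6059221281 - 279 + 221 \cdot 77841 + 222 \cdot 21717639}{500}} = - \frac{521298}{83419 + \frac{208 + 6059221281 - 279 + 17202861 + 4821315858}{500}} = - \frac{521298}{83419 + \frac{1}{500} \cdot 10897739929} = - \frac{521298}{83419 + \frac{10897739929}{500}} = - \frac{521298}{\frac{10939449429}{500}} = \left(-521298\right) \frac{500}{10939449429} = - \frac{28961000}{1215494381}$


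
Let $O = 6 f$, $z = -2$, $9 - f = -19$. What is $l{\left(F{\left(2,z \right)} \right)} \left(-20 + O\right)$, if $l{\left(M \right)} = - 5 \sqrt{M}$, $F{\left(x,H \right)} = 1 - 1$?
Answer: $0$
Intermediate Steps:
$f = 28$ ($f = 9 - -19 = 9 + 19 = 28$)
$F{\left(x,H \right)} = 0$
$O = 168$ ($O = 6 \cdot 28 = 168$)
$l{\left(F{\left(2,z \right)} \right)} \left(-20 + O\right) = - 5 \sqrt{0} \left(-20 + 168\right) = \left(-5\right) 0 \cdot 148 = 0 \cdot 148 = 0$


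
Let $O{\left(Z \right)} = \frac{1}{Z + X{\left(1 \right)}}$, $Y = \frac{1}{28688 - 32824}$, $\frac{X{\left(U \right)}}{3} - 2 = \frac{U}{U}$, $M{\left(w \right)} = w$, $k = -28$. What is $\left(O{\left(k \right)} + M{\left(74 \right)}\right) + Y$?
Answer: $\frac{5811061}{78584} \approx 73.947$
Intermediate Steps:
$X{\left(U \right)} = 9$ ($X{\left(U \right)} = 6 + 3 \frac{U}{U} = 6 + 3 \cdot 1 = 6 + 3 = 9$)
$Y = - \frac{1}{4136}$ ($Y = \frac{1}{-4136} = - \frac{1}{4136} \approx -0.00024178$)
$O{\left(Z \right)} = \frac{1}{9 + Z}$ ($O{\left(Z \right)} = \frac{1}{Z + 9} = \frac{1}{9 + Z}$)
$\left(O{\left(k \right)} + M{\left(74 \right)}\right) + Y = \left(\frac{1}{9 - 28} + 74\right) - \frac{1}{4136} = \left(\frac{1}{-19} + 74\right) - \frac{1}{4136} = \left(- \frac{1}{19} + 74\right) - \frac{1}{4136} = \frac{1405}{19} - \frac{1}{4136} = \frac{5811061}{78584}$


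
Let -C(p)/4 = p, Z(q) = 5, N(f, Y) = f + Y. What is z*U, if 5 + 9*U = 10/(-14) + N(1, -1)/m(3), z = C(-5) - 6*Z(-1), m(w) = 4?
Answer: 400/63 ≈ 6.3492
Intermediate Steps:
N(f, Y) = Y + f
C(p) = -4*p
z = -10 (z = -4*(-5) - 6*5 = 20 - 30 = -10)
U = -40/63 (U = -5/9 + (10/(-14) + (-1 + 1)/4)/9 = -5/9 + (10*(-1/14) + 0*(¼))/9 = -5/9 + (-5/7 + 0)/9 = -5/9 + (⅑)*(-5/7) = -5/9 - 5/63 = -40/63 ≈ -0.63492)
z*U = -10*(-40/63) = 400/63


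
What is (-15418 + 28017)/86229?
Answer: 12599/86229 ≈ 0.14611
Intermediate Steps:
(-15418 + 28017)/86229 = 12599*(1/86229) = 12599/86229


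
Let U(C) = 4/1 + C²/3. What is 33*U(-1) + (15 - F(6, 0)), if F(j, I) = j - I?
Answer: 152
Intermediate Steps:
U(C) = 4 + C²/3 (U(C) = 4*1 + C²*(⅓) = 4 + C²/3)
33*U(-1) + (15 - F(6, 0)) = 33*(4 + (⅓)*(-1)²) + (15 - (6 - 1*0)) = 33*(4 + (⅓)*1) + (15 - (6 + 0)) = 33*(4 + ⅓) + (15 - 1*6) = 33*(13/3) + (15 - 6) = 143 + 9 = 152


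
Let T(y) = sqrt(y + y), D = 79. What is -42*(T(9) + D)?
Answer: -3318 - 126*sqrt(2) ≈ -3496.2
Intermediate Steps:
T(y) = sqrt(2)*sqrt(y) (T(y) = sqrt(2*y) = sqrt(2)*sqrt(y))
-42*(T(9) + D) = -42*(sqrt(2)*sqrt(9) + 79) = -42*(sqrt(2)*3 + 79) = -42*(3*sqrt(2) + 79) = -42*(79 + 3*sqrt(2)) = -3318 - 126*sqrt(2)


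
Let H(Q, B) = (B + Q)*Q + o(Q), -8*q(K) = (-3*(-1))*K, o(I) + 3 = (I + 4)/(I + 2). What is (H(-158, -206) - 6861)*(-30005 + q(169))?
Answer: -950310029687/624 ≈ -1.5229e+9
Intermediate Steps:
o(I) = -3 + (4 + I)/(2 + I) (o(I) = -3 + (I + 4)/(I + 2) = -3 + (4 + I)/(2 + I))
q(K) = -3*K/8 (q(K) = -(-3*(-1))*K/8 = -3*K/8)
H(Q, B) = Q*(B + Q) + 2*(-1 - Q)/(2 + Q) (H(Q, B) = (B + Q)*Q + 2*(-1 - Q)/(2 + Q) = Q*(B + Q) + 2*(-1 - Q)/(2 + Q))
(H(-158, -206) - 6861)*(-30005 + q(169)) = ((-2 - 2*(-158) - 158*(2 - 158)*(-206 - 158))/(2 - 158) - 6861)*(-30005 - 3/8*169) = ((-2 + 316 - 158*(-156)*(-364))/(-156) - 6861)*(-30005 - 507/8) = (-(-2 + 316 - 8971872)/156 - 6861)*(-240547/8) = (-1/156*(-8971558) - 6861)*(-240547/8) = (4485779/78 - 6861)*(-240547/8) = (3950621/78)*(-240547/8) = -950310029687/624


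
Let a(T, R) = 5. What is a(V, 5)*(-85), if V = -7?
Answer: -425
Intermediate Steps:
a(V, 5)*(-85) = 5*(-85) = -425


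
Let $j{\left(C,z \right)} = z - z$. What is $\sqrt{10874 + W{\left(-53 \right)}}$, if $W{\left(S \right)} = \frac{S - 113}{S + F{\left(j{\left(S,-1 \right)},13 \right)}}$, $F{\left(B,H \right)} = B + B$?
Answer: $\frac{2 \sqrt{7638466}}{53} \approx 104.29$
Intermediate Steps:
$j{\left(C,z \right)} = 0$
$F{\left(B,H \right)} = 2 B$
$W{\left(S \right)} = \frac{-113 + S}{S}$ ($W{\left(S \right)} = \frac{S - 113}{S + 2 \cdot 0} = \frac{-113 + S}{S + 0} = \frac{-113 + S}{S}$)
$\sqrt{10874 + W{\left(-53 \right)}} = \sqrt{10874 + \frac{-113 - 53}{-53}} = \sqrt{10874 - - \frac{166}{53}} = \sqrt{10874 + \frac{166}{53}} = \sqrt{\frac{576488}{53}} = \frac{2 \sqrt{7638466}}{53}$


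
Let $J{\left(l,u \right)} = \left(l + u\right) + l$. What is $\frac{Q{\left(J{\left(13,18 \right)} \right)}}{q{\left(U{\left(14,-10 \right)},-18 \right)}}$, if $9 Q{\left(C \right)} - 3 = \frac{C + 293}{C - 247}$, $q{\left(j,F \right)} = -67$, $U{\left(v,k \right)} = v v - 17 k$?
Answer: $- \frac{272}{122409} \approx -0.0022221$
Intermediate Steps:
$J{\left(l,u \right)} = u + 2 l$
$U{\left(v,k \right)} = v^{2} - 17 k$
$Q{\left(C \right)} = \frac{1}{3} + \frac{293 + C}{9 \left(-247 + C\right)}$ ($Q{\left(C \right)} = \frac{1}{3} + \frac{\left(C + 293\right) \frac{1}{C - 247}}{9} = \frac{1}{3} + \frac{\left(293 + C\right) \frac{1}{-247 + C}}{9} = \frac{1}{3} + \frac{\frac{1}{-247 + C} \left(293 + C\right)}{9} = \frac{1}{3} + \frac{293 + C}{9 \left(-247 + C\right)}$)
$\frac{Q{\left(J{\left(13,18 \right)} \right)}}{q{\left(U{\left(14,-10 \right)},-18 \right)}} = \frac{\frac{4}{9} \frac{1}{-247 + \left(18 + 2 \cdot 13\right)} \left(-112 + \left(18 + 2 \cdot 13\right)\right)}{-67} = \frac{4 \left(-112 + \left(18 + 26\right)\right)}{9 \left(-247 + \left(18 + 26\right)\right)} \left(- \frac{1}{67}\right) = \frac{4 \left(-112 + 44\right)}{9 \left(-247 + 44\right)} \left(- \frac{1}{67}\right) = \frac{4}{9} \frac{1}{-203} \left(-68\right) \left(- \frac{1}{67}\right) = \frac{4}{9} \left(- \frac{1}{203}\right) \left(-68\right) \left(- \frac{1}{67}\right) = \frac{272}{1827} \left(- \frac{1}{67}\right) = - \frac{272}{122409}$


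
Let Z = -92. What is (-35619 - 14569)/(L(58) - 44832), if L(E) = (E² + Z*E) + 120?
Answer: 12547/11671 ≈ 1.0751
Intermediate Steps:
L(E) = 120 + E² - 92*E (L(E) = (E² - 92*E) + 120 = 120 + E² - 92*E)
(-35619 - 14569)/(L(58) - 44832) = (-35619 - 14569)/((120 + 58² - 92*58) - 44832) = -50188/((120 + 3364 - 5336) - 44832) = -50188/(-1852 - 44832) = -50188/(-46684) = -50188*(-1/46684) = 12547/11671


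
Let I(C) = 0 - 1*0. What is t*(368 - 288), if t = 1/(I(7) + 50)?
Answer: 8/5 ≈ 1.6000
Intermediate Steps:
I(C) = 0 (I(C) = 0 + 0 = 0)
t = 1/50 (t = 1/(0 + 50) = 1/50 ≈ 0.020000)
t*(368 - 288) = (368 - 288)/50 = (1/50)*80 = 8/5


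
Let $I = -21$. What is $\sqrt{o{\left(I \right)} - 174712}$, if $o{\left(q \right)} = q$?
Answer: $i \sqrt{174733} \approx 418.01 i$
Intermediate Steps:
$\sqrt{o{\left(I \right)} - 174712} = \sqrt{-21 - 174712} = \sqrt{-174733} = i \sqrt{174733}$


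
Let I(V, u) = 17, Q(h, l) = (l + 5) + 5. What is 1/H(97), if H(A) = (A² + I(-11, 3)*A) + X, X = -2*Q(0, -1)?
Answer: 1/11040 ≈ 9.0580e-5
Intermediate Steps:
Q(h, l) = 10 + l (Q(h, l) = (5 + l) + 5 = 10 + l)
X = -18 (X = -2*(10 - 1) = -2*9 = -18)
H(A) = -18 + A² + 17*A (H(A) = (A² + 17*A) - 18 = -18 + A² + 17*A)
1/H(97) = 1/(-18 + 97² + 17*97) = 1/(-18 + 9409 + 1649) = 1/11040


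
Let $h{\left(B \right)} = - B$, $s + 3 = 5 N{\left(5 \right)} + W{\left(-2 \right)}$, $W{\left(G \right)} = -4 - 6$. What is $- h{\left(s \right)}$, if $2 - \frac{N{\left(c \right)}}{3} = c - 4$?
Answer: $2$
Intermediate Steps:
$N{\left(c \right)} = 18 - 3 c$ ($N{\left(c \right)} = 6 - 3 \left(c - 4\right) = 6 - 3 \left(-4 + c\right) = 6 - \left(-12 + 3 c\right) = 18 - 3 c$)
$W{\left(G \right)} = -10$ ($W{\left(G \right)} = -4 - 6 = -10$)
$s = 2$ ($s = -3 - \left(10 - 5 \left(18 - 15\right)\right) = -3 + \left(5 \cdot 3 - 10\right) = -3 + \left(15 - 10\right) = -3 + 5 = 2$)
$- h{\left(s \right)} = - \left(-1\right) 2 = \left(-1\right) \left(-2\right) = 2$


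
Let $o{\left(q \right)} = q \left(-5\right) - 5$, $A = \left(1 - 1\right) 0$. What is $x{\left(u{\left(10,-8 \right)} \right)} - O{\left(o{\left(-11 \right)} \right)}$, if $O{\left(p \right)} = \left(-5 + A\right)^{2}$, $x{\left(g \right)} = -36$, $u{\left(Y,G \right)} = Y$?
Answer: $-61$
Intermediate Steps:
$A = 0$ ($A = 0 \cdot 0 = 0$)
$o{\left(q \right)} = -5 - 5 q$ ($o{\left(q \right)} = - 5 q - 5 = -5 - 5 q$)
$O{\left(p \right)} = 25$ ($O{\left(p \right)} = \left(-5 + 0\right)^{2} = \left(-5\right)^{2} = 25$)
$x{\left(u{\left(10,-8 \right)} \right)} - O{\left(o{\left(-11 \right)} \right)} = -36 - 25 = -61$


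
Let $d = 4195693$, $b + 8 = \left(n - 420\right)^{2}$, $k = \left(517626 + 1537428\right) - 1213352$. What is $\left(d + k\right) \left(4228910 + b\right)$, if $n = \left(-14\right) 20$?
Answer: $23770973340290$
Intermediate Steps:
$n = -280$
$k = 841702$ ($k = 2055054 - 1213352 = 841702$)
$b = 489992$ ($b = -8 + \left(-280 - 420\right)^{2} = -8 + \left(-700\right)^{2} = -8 + 490000 = 489992$)
$\left(d + k\right) \left(4228910 + b\right) = \left(4195693 + 841702\right) \left(4228910 + 489992\right) = 5037395 \cdot 4718902 = 23770973340290$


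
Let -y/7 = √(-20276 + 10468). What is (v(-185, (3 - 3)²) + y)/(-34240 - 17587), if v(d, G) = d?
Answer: 185/51827 + 28*I*√613/51827 ≈ 0.0035696 + 0.013376*I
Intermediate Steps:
y = -28*I*√613 (y = -7*√(-20276 + 10468) = -28*I*√613 ≈ -693.25*I)
(v(-185, (3 - 3)²) + y)/(-34240 - 17587) = (-185 - 28*I*√613)/(-34240 - 17587) = (-185 - 28*I*√613)/(-51827) = (-185 - 28*I*√613)*(-1/51827) = 185/51827 + 28*I*√613/51827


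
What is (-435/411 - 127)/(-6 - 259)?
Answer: 17544/36305 ≈ 0.48324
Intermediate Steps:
(-435/411 - 127)/(-6 - 259) = (-435*1/411 - 127)/(-265) = (-145/137 - 127)*(-1/265) = -17544/137*(-1/265) = 17544/36305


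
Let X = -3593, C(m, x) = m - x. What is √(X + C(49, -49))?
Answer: I*√3495 ≈ 59.119*I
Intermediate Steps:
√(X + C(49, -49)) = √(-3593 + (49 - 1*(-49))) = √(-3593 + (49 + 49)) = √(-3593 + 98) = √(-3495) = I*√3495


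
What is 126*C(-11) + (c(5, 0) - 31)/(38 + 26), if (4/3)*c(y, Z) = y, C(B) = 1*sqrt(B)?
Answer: -109/256 + 126*I*sqrt(11) ≈ -0.42578 + 417.89*I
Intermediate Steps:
C(B) = sqrt(B)
c(y, Z) = 3*y/4
126*C(-11) + (c(5, 0) - 31)/(38 + 26) = 126*sqrt(-11) + ((3/4)*5 - 31)/(38 + 26) = 126*(I*sqrt(11)) + (15/4 - 31)/64 = 126*I*sqrt(11) - 109/4*1/64 = 126*I*sqrt(11) - 109/256 = -109/256 + 126*I*sqrt(11)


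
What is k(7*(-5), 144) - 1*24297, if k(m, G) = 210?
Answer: -24087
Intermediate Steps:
k(7*(-5), 144) - 1*24297 = 210 - 1*24297 = 210 - 24297 = -24087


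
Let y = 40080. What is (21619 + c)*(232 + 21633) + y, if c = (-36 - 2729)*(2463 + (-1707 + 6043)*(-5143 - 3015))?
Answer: 2138392621442640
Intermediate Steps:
c = 97799778125 (c = -2765*(2463 + 4336*(-8158)) = -2765*(2463 - 35373088) = -2765*(-35370625) = 97799778125)
(21619 + c)*(232 + 21633) + y = (21619 + 97799778125)*(232 + 21633) + 40080 = 97799799744*21865 + 40080 = 2138392621402560 + 40080 = 2138392621442640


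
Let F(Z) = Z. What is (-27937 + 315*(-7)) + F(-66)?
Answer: -30208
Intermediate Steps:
(-27937 + 315*(-7)) + F(-66) = (-27937 + 315*(-7)) - 66 = (-27937 - 2205) - 66 = -30142 - 66 = -30208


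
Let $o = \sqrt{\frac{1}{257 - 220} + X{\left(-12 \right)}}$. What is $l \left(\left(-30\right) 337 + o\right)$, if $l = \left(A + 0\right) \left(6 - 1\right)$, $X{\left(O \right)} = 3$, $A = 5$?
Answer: $-252750 + \frac{100 \sqrt{259}}{37} \approx -2.5271 \cdot 10^{5}$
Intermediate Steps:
$o = \frac{4 \sqrt{259}}{37}$ ($o = \sqrt{\frac{1}{257 - 220} + 3} = \sqrt{\frac{1}{37} + 3} = \sqrt{\frac{112}{37}} = \frac{4 \sqrt{259}}{37} \approx 1.7398$)
$l = 25$ ($l = \left(5 + 0\right) \left(6 - 1\right) = 5 \cdot 5 = 25$)
$l \left(\left(-30\right) 337 + o\right) = 25 \left(\left(-30\right) 337 + \frac{4 \sqrt{259}}{37}\right) = 25 \left(-10110 + \frac{4 \sqrt{259}}{37}\right) = -252750 + \frac{100 \sqrt{259}}{37}$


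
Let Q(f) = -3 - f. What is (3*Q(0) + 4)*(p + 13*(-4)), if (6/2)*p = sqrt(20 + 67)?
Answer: 260 - 5*sqrt(87)/3 ≈ 244.45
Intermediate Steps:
p = sqrt(87)/3 (p = sqrt(20 + 67)/3 = sqrt(87)/3 ≈ 3.1091)
(3*Q(0) + 4)*(p + 13*(-4)) = (3*(-3 - 1*0) + 4)*(sqrt(87)/3 + 13*(-4)) = (3*(-3 + 0) + 4)*(sqrt(87)/3 - 52) = (3*(-3) + 4)*(-52 + sqrt(87)/3) = (-9 + 4)*(-52 + sqrt(87)/3) = -5*(-52 + sqrt(87)/3) = 260 - 5*sqrt(87)/3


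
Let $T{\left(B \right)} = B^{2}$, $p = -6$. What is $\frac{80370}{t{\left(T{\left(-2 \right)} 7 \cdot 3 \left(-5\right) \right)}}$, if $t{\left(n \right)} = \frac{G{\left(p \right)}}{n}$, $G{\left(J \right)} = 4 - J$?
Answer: $-3375540$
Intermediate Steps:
$t{\left(n \right)} = \frac{10}{n}$ ($t{\left(n \right)} = \frac{4 - -6}{n} = \frac{4 + 6}{n} = \frac{10}{n}$)
$\frac{80370}{t{\left(T{\left(-2 \right)} 7 \cdot 3 \left(-5\right) \right)}} = \frac{80370}{10 \frac{1}{\left(-2\right)^{2} \cdot 7 \cdot 3 \left(-5\right)}} = \frac{80370}{10 \frac{1}{4 \cdot 7 \left(-15\right)}} = \frac{80370}{10 \frac{1}{28 \left(-15\right)}} = \frac{80370}{10 \frac{1}{-420}} = \frac{80370}{10 \left(- \frac{1}{420}\right)} = \frac{80370}{- \frac{1}{42}} = 80370 \left(-42\right) = -3375540$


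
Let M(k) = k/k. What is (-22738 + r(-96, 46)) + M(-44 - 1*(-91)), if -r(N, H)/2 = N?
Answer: -22545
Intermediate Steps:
r(N, H) = -2*N
M(k) = 1
(-22738 + r(-96, 46)) + M(-44 - 1*(-91)) = (-22738 - 2*(-96)) + 1 = (-22738 + 192) + 1 = -22546 + 1 = -22545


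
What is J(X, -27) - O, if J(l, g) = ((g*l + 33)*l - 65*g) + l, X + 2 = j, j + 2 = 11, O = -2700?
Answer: 3370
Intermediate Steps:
j = 9 (j = -2 + 11 = 9)
X = 7 (X = -2 + 9 = 7)
J(l, g) = l - 65*g + l*(33 + g*l) (J(l, g) = ((33 + g*l)*l - 65*g) + l = (l*(33 + g*l) - 65*g) + l = (-65*g + l*(33 + g*l)) + l = l - 65*g + l*(33 + g*l))
J(X, -27) - O = (-65*(-27) + 34*7 - 27*7²) - 1*(-2700) = (1755 + 238 - 27*49) + 2700 = (1755 + 238 - 1323) + 2700 = 670 + 2700 = 3370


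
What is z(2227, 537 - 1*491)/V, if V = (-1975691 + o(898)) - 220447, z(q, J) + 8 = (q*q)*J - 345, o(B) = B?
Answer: -228137981/2195240 ≈ -103.92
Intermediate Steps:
z(q, J) = -353 + J*q**2 (z(q, J) = -8 + ((q*q)*J - 345) = -8 + (q**2*J - 345) = -8 + (J*q**2 - 345) = -8 + (-345 + J*q**2) = -353 + J*q**2)
V = -2195240 (V = (-1975691 + 898) - 220447 = -1974793 - 220447 = -2195240)
z(2227, 537 - 1*491)/V = (-353 + (537 - 1*491)*2227**2)/(-2195240) = (-353 + (537 - 491)*4959529)*(-1/2195240) = (-353 + 46*4959529)*(-1/2195240) = (-353 + 228138334)*(-1/2195240) = 228137981*(-1/2195240) = -228137981/2195240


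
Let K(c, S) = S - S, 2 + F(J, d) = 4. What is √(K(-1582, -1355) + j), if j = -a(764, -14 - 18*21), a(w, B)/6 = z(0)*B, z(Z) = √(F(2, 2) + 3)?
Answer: 28*√3*5^(¼) ≈ 72.521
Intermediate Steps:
F(J, d) = 2 (F(J, d) = -2 + 4 = 2)
z(Z) = √5 (z(Z) = √(2 + 3) = √5)
K(c, S) = 0
a(w, B) = 6*B*√5 (a(w, B) = 6*(√5*B) = 6*(B*√5) = 6*B*√5)
j = 2352*√5 (j = -6*(-14 - 18*21)*√5 = -6*(-14 - 378)*√5 = -6*(-392)*√5 = -(-2352)*√5 = 2352*√5 ≈ 5259.2)
√(K(-1582, -1355) + j) = √(0 + 2352*√5) = √(2352*√5) = 28*√3*5^(¼)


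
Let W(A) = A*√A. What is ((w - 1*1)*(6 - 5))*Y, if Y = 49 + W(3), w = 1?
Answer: 0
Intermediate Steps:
W(A) = A^(3/2)
Y = 49 + 3*√3 (Y = 49 + 3^(3/2) = 49 + 3*√3 ≈ 54.196)
((w - 1*1)*(6 - 5))*Y = ((1 - 1*1)*(6 - 5))*(49 + 3*√3) = ((1 - 1)*1)*(49 + 3*√3) = (0*1)*(49 + 3*√3) = 0*(49 + 3*√3) = 0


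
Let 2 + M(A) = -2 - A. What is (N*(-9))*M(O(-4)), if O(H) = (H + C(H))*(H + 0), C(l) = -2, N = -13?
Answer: -3276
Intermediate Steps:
O(H) = H*(-2 + H) (O(H) = (H - 2)*(H + 0) = (-2 + H)*H = H*(-2 + H))
M(A) = -4 - A (M(A) = -2 + (-2 - A) = -4 - A)
(N*(-9))*M(O(-4)) = (-13*(-9))*(-4 - (-4)*(-2 - 4)) = 117*(-4 - (-4)*(-6)) = 117*(-4 - 1*24) = 117*(-4 - 24) = 117*(-28) = -3276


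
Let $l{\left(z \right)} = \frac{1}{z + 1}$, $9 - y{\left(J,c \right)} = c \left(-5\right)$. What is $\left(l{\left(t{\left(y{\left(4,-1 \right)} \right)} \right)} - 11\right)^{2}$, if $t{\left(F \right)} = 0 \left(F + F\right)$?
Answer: $100$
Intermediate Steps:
$y{\left(J,c \right)} = 9 + 5 c$ ($y{\left(J,c \right)} = 9 - c \left(-5\right) = 9 - - 5 c = 9 + 5 c$)
$t{\left(F \right)} = 0$ ($t{\left(F \right)} = 0 \cdot 2 F = 0$)
$l{\left(z \right)} = \frac{1}{1 + z}$
$\left(l{\left(t{\left(y{\left(4,-1 \right)} \right)} \right)} - 11\right)^{2} = \left(\frac{1}{1 + 0} - 11\right)^{2} = \left(1^{-1} - 11\right)^{2} = \left(1 - 11\right)^{2} = \left(-10\right)^{2} = 100$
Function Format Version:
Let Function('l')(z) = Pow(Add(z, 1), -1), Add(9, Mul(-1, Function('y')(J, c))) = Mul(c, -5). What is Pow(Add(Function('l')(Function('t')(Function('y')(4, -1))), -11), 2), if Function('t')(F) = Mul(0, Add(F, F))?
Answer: 100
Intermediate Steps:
Function('y')(J, c) = Add(9, Mul(5, c)) (Function('y')(J, c) = Add(9, Mul(-1, Mul(c, -5))) = Add(9, Mul(-1, Mul(-5, c))) = Add(9, Mul(5, c)))
Function('t')(F) = 0 (Function('t')(F) = Mul(0, Mul(2, F)) = 0)
Function('l')(z) = Pow(Add(1, z), -1)
Pow(Add(Function('l')(Function('t')(Function('y')(4, -1))), -11), 2) = Pow(Add(Pow(Add(1, 0), -1), -11), 2) = Pow(Add(Pow(1, -1), -11), 2) = Pow(Add(1, -11), 2) = Pow(-10, 2) = 100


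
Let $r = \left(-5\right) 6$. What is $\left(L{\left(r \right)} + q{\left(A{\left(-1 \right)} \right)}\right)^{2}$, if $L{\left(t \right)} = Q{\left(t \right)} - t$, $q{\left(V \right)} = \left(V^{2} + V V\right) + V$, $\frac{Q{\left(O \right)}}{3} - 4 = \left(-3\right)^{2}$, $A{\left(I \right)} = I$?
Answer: $4900$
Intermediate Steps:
$Q{\left(O \right)} = 39$ ($Q{\left(O \right)} = 12 + 3 \left(-3\right)^{2} = 12 + 3 \cdot 9 = 12 + 27 = 39$)
$q{\left(V \right)} = V + 2 V^{2}$ ($q{\left(V \right)} = \left(V^{2} + V^{2}\right) + V = 2 V^{2} + V = V + 2 V^{2}$)
$r = -30$
$L{\left(t \right)} = 39 - t$
$\left(L{\left(r \right)} + q{\left(A{\left(-1 \right)} \right)}\right)^{2} = \left(\left(39 - -30\right) - \left(1 + 2 \left(-1\right)\right)\right)^{2} = \left(\left(39 + 30\right) - \left(1 - 2\right)\right)^{2} = \left(69 - -1\right)^{2} = \left(69 + 1\right)^{2} = 70^{2} = 4900$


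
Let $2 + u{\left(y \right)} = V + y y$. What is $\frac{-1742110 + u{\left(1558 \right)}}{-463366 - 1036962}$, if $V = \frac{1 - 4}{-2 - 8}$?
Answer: $- \frac{6852523}{15003280} \approx -0.45674$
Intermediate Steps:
$V = \frac{3}{10}$ ($V = - \frac{3}{-10} = \left(-3\right) \left(- \frac{1}{10}\right) = \frac{3}{10} \approx 0.3$)
$u{\left(y \right)} = - \frac{17}{10} + y^{2}$ ($u{\left(y \right)} = -2 + \left(\frac{3}{10} + y y\right) = -2 + \left(\frac{3}{10} + y^{2}\right) = - \frac{17}{10} + y^{2}$)
$\frac{-1742110 + u{\left(1558 \right)}}{-463366 - 1036962} = \frac{-1742110 - \left(\frac{17}{10} - 1558^{2}\right)}{-463366 - 1036962} = \frac{-1742110 + \left(- \frac{17}{10} + 2427364\right)}{-1500328} = \left(-1742110 + \frac{24273623}{10}\right) \left(- \frac{1}{1500328}\right) = \frac{6852523}{10} \left(- \frac{1}{1500328}\right) = - \frac{6852523}{15003280}$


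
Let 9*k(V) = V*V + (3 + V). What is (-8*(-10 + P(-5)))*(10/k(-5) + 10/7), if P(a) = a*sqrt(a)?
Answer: 68800/161 + 34400*I*sqrt(5)/161 ≈ 427.33 + 477.77*I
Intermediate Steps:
P(a) = a**(3/2)
k(V) = 1/3 + V/9 + V**2/9 (k(V) = (V*V + (3 + V))/9 = (V**2 + (3 + V))/9 = (3 + V + V**2)/9 = 1/3 + V/9 + V**2/9)
(-8*(-10 + P(-5)))*(10/k(-5) + 10/7) = (-8*(-10 + (-5)**(3/2)))*(10/(1/3 + (1/9)*(-5) + (1/9)*(-5)**2) + 10/7) = (-8*(-10 - 5*I*sqrt(5)))*(10/(1/3 - 5/9 + (1/9)*25) + 10*(1/7)) = (80 + 40*I*sqrt(5))*(10/(1/3 - 5/9 + 25/9) + 10/7) = (80 + 40*I*sqrt(5))*(10/(23/9) + 10/7) = (80 + 40*I*sqrt(5))*(10*(9/23) + 10/7) = (80 + 40*I*sqrt(5))*(90/23 + 10/7) = (80 + 40*I*sqrt(5))*(860/161) = 68800/161 + 34400*I*sqrt(5)/161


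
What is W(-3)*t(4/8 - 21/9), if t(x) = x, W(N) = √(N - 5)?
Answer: -11*I*√2/3 ≈ -5.1854*I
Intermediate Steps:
W(N) = √(-5 + N)
W(-3)*t(4/8 - 21/9) = √(-5 - 3)*(4/8 - 21/9) = √(-8)*(4*(⅛) - 21*⅑) = (2*I*√2)*(½ - 7/3) = (2*I*√2)*(-11/6) = -11*I*√2/3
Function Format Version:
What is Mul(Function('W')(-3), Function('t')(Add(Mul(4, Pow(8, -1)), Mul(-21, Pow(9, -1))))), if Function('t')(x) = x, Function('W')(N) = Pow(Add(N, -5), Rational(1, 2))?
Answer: Mul(Rational(-11, 3), I, Pow(2, Rational(1, 2))) ≈ Mul(-5.1854, I)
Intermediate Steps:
Function('W')(N) = Pow(Add(-5, N), Rational(1, 2))
Mul(Function('W')(-3), Function('t')(Add(Mul(4, Pow(8, -1)), Mul(-21, Pow(9, -1))))) = Mul(Pow(Add(-5, -3), Rational(1, 2)), Add(Mul(4, Pow(8, -1)), Mul(-21, Pow(9, -1)))) = Mul(Pow(-8, Rational(1, 2)), Add(Mul(4, Rational(1, 8)), Mul(-21, Rational(1, 9)))) = Mul(Mul(2, I, Pow(2, Rational(1, 2))), Add(Rational(1, 2), Rational(-7, 3))) = Mul(Mul(2, I, Pow(2, Rational(1, 2))), Rational(-11, 6)) = Mul(Rational(-11, 3), I, Pow(2, Rational(1, 2)))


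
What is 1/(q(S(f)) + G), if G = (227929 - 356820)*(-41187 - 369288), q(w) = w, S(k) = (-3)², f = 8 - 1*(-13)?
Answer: 1/52906533234 ≈ 1.8901e-11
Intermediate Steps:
f = 21 (f = 8 + 13 = 21)
S(k) = 9
G = 52906533225 (G = -128891*(-410475) = 52906533225)
1/(q(S(f)) + G) = 1/(9 + 52906533225) = 1/52906533234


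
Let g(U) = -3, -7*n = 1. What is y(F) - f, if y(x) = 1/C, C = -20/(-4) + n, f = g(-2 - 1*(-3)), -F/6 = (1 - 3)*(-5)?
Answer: 109/34 ≈ 3.2059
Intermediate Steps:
n = -1/7 (n = -1/7*1 = -1/7 ≈ -0.14286)
F = -60 (F = -6*(1 - 3)*(-5) = -(-12)*(-5) = -6*10 = -60)
f = -3
C = 34/7 (C = -20/(-4) - 1/7 = -20*(-1)/4 - 1/7 = -4*(-5/4) - 1/7 = 5 - 1/7 = 34/7 ≈ 4.8571)
y(x) = 7/34 (y(x) = 1/(34/7) = 7/34)
y(F) - f = 7/34 - 1*(-3) = 7/34 + 3 = 109/34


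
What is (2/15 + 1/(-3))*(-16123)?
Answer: 16123/5 ≈ 3224.6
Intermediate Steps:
(2/15 + 1/(-3))*(-16123) = (2*(1/15) + 1*(-⅓))*(-16123) = (2/15 - ⅓)*(-16123) = -⅕*(-16123) = 16123/5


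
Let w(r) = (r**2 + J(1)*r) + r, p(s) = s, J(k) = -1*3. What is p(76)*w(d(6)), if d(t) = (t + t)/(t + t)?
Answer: -76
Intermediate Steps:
J(k) = -3
d(t) = 1 (d(t) = (2*t)/((2*t)) = (2*t)*(1/(2*t)) = 1)
w(r) = r**2 - 2*r (w(r) = (r**2 - 3*r) + r = r**2 - 2*r)
p(76)*w(d(6)) = 76*(1*(-2 + 1)) = 76*(1*(-1)) = 76*(-1) = -76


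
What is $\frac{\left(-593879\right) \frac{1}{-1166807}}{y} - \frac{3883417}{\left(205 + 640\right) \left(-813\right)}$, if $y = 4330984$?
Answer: $\frac{19624547051072521511}{3471625420499734680} \approx 5.6528$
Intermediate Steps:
$\frac{\left(-593879\right) \frac{1}{-1166807}}{y} - \frac{3883417}{\left(205 + 640\right) \left(-813\right)} = \frac{\left(-593879\right) \frac{1}{-1166807}}{4330984} - \frac{3883417}{\left(205 + 640\right) \left(-813\right)} = \left(-593879\right) \left(- \frac{1}{1166807}\right) \frac{1}{4330984} - \frac{3883417}{845 \left(-813\right)} = \frac{593879}{1166807} \cdot \frac{1}{4330984} - \frac{3883417}{-686985} = \frac{593879}{5053422448088} - - \frac{3883417}{686985} = \frac{593879}{5053422448088} + \frac{3883417}{686985} = \frac{19624547051072521511}{3471625420499734680}$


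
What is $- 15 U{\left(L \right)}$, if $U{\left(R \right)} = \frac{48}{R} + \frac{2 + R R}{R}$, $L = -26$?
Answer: $\frac{5445}{13} \approx 418.85$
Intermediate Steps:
$U{\left(R \right)} = \frac{48}{R} + \frac{2 + R^{2}}{R}$
$- 15 U{\left(L \right)} = - 15 \left(-26 + \frac{50}{-26}\right) = - 15 \left(-26 + 50 \left(- \frac{1}{26}\right)\right) = - 15 \left(-26 - \frac{25}{13}\right) = \left(-15\right) \left(- \frac{363}{13}\right) = \frac{5445}{13}$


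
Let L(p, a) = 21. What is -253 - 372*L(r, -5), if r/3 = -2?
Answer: -8065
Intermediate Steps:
r = -6 (r = 3*(-2) = -6)
-253 - 372*L(r, -5) = -253 - 372*21 = -253 - 7812 = -8065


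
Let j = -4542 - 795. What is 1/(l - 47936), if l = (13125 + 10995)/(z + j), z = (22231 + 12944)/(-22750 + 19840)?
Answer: -1037723/49748969008 ≈ -2.0859e-5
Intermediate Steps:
j = -5337
z = -2345/194 (z = 35175/(-2910) = 35175*(-1/2910) = -2345/194 ≈ -12.088)
l = -4679280/1037723 (l = (13125 + 10995)/(-2345/194 - 5337) = 24120/(-1037723/194) = 24120*(-194/1037723) = -4679280/1037723 ≈ -4.5092)
1/(l - 47936) = 1/(-4679280/1037723 - 47936) = 1/(-49748969008/1037723) = -1037723/49748969008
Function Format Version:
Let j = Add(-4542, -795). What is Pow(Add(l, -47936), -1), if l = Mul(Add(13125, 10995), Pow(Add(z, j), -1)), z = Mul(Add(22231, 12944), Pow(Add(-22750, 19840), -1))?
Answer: Rational(-1037723, 49748969008) ≈ -2.0859e-5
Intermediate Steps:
j = -5337
z = Rational(-2345, 194) (z = Mul(35175, Pow(-2910, -1)) = Mul(35175, Rational(-1, 2910)) = Rational(-2345, 194) ≈ -12.088)
l = Rational(-4679280, 1037723) (l = Mul(Add(13125, 10995), Pow(Add(Rational(-2345, 194), -5337), -1)) = Mul(24120, Pow(Rational(-1037723, 194), -1)) = Mul(24120, Rational(-194, 1037723)) = Rational(-4679280, 1037723) ≈ -4.5092)
Pow(Add(l, -47936), -1) = Pow(Add(Rational(-4679280, 1037723), -47936), -1) = Pow(Rational(-49748969008, 1037723), -1) = Rational(-1037723, 49748969008)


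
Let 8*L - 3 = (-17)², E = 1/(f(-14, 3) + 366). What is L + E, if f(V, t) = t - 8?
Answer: 26355/722 ≈ 36.503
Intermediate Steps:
f(V, t) = -8 + t
E = 1/361 (E = 1/((-8 + 3) + 366) = 1/(-5 + 366) = 1/361 ≈ 0.0027701)
L = 73/2 (L = 3/8 + (⅛)*(-17)² = 3/8 + (⅛)*289 = 3/8 + 289/8 = 73/2 ≈ 36.500)
L + E = 73/2 + 1/361 = 26355/722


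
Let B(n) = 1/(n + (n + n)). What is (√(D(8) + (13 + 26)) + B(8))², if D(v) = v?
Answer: 27073/576 + √47/12 ≈ 47.573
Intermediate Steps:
B(n) = 1/(3*n) (B(n) = 1/(n + 2*n) = 1/(3*n))
(√(D(8) + (13 + 26)) + B(8))² = (√(8 + (13 + 26)) + (⅓)/8)² = (√(8 + 39) + (⅓)*(⅛))² = (√47 + 1/24)² = (1/24 + √47)²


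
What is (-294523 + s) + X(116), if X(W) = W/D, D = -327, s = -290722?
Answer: -191375231/327 ≈ -5.8525e+5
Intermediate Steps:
X(W) = -W/327 (X(W) = W/(-327) = W*(-1/327) = -W/327)
(-294523 + s) + X(116) = (-294523 - 290722) - 1/327*116 = -585245 - 116/327 = -191375231/327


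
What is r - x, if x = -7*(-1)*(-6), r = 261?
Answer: 303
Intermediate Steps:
x = -42 (x = 7*(-6) = -42)
r - x = 261 - 1*(-42) = 261 + 42 = 303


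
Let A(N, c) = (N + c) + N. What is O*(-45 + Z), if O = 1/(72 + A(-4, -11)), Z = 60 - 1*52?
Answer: -37/53 ≈ -0.69811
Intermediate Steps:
A(N, c) = c + 2*N
Z = 8 (Z = 60 - 52 = 8)
O = 1/53 (O = 1/(72 + (-11 + 2*(-4))) = 1/(72 + (-11 - 8)) = 1/(72 - 19) = 1/53 ≈ 0.018868)
O*(-45 + Z) = (-45 + 8)/53 = (1/53)*(-37) = -37/53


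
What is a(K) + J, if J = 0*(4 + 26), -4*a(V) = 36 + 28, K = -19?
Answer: -16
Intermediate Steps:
a(V) = -16 (a(V) = -(36 + 28)/4 = -¼*64 = -16)
J = 0 (J = 0*30 = 0)
a(K) + J = -16 + 0 = -16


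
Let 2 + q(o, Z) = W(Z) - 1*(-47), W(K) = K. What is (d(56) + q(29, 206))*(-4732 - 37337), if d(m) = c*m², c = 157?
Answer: -20723315607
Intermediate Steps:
q(o, Z) = 45 + Z (q(o, Z) = -2 + (Z - 1*(-47)) = -2 + (Z + 47) = -2 + (47 + Z) = 45 + Z)
d(m) = 157*m²
(d(56) + q(29, 206))*(-4732 - 37337) = (157*56² + (45 + 206))*(-4732 - 37337) = (157*3136 + 251)*(-42069) = (492352 + 251)*(-42069) = 492603*(-42069) = -20723315607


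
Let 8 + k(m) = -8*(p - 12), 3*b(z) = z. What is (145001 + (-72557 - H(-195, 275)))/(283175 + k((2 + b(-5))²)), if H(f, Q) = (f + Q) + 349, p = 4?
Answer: 72015/283231 ≈ 0.25426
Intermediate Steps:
b(z) = z/3
k(m) = 56 (k(m) = -8 - 8*(4 - 12) = -8 - 8*(-8) = -8 + 64 = 56)
H(f, Q) = 349 + Q + f (H(f, Q) = (Q + f) + 349 = 349 + Q + f)
(145001 + (-72557 - H(-195, 275)))/(283175 + k((2 + b(-5))²)) = (145001 + (-72557 - (349 + 275 - 195)))/(283175 + 56) = (145001 + (-72557 - 1*429))/283231 = (145001 + (-72557 - 429))*(1/283231) = (145001 - 72986)*(1/283231) = 72015*(1/283231) = 72015/283231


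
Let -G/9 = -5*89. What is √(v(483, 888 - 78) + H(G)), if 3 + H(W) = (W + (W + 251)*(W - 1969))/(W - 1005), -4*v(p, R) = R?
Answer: √241581630/300 ≈ 51.810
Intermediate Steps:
v(p, R) = -R/4
G = 4005 (G = -(-45)*89 = -9*(-445) = 4005)
H(W) = -3 + (W + (-1969 + W)*(251 + W))/(-1005 + W) (H(W) = -3 + (W + (W + 251)*(W - 1969))/(W - 1005) = -3 + (W + (251 + W)*(-1969 + W))/(-1005 + W) = -3 + (W + (-1969 + W)*(251 + W))/(-1005 + W))
√(v(483, 888 - 78) + H(G)) = √(-(888 - 78)/4 + (-491204 + 4005² - 1720*4005)/(-1005 + 4005)) = √(-¼*810 + (-491204 + 16040025 - 6888600)/3000) = √(-405/2 + (1/3000)*8660221) = √(-405/2 + 8660221/3000) = √(8052721/3000) = √241581630/300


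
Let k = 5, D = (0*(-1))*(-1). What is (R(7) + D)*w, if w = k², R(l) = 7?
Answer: 175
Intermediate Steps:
D = 0 (D = 0*(-1) = 0)
w = 25 (w = 5² = 25)
(R(7) + D)*w = (7 + 0)*25 = 7*25 = 175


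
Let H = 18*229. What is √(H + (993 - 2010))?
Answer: 3*√345 ≈ 55.723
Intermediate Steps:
H = 4122
√(H + (993 - 2010)) = √(4122 + (993 - 2010)) = √(4122 - 1017) = √3105 = 3*√345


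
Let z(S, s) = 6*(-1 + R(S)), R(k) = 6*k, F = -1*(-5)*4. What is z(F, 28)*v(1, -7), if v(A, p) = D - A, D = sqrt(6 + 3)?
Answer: 1428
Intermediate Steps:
D = 3 (D = sqrt(9) = 3)
v(A, p) = 3 - A
F = 20 (F = 5*4 = 20)
z(S, s) = -6 + 36*S (z(S, s) = 6*(-1 + 6*S) = -6 + 36*S)
z(F, 28)*v(1, -7) = (-6 + 36*20)*(3 - 1*1) = (-6 + 720)*(3 - 1) = 714*2 = 1428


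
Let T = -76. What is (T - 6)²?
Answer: 6724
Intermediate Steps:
(T - 6)² = (-76 - 6)² = (-82)² = 6724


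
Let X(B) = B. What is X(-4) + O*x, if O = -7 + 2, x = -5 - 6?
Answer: 51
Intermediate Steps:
x = -11
O = -5
X(-4) + O*x = -4 - 5*(-11) = -4 + 55 = 51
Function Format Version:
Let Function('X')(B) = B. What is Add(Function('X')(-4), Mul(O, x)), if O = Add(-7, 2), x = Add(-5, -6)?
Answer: 51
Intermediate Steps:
x = -11
O = -5
Add(Function('X')(-4), Mul(O, x)) = Add(-4, Mul(-5, -11)) = Add(-4, 55) = 51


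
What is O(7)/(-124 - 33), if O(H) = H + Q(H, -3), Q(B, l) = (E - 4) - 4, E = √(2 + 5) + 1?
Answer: -√7/157 ≈ -0.016852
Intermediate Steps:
E = 1 + √7 (E = √7 + 1 = 1 + √7 ≈ 3.6458)
Q(B, l) = -7 + √7 (Q(B, l) = ((1 + √7) - 4) - 4 = (-3 + √7) - 4 = -7 + √7)
O(H) = -7 + H + √7 (O(H) = H + (-7 + √7) = -7 + H + √7)
O(7)/(-124 - 33) = (-7 + 7 + √7)/(-124 - 33) = √7/(-157) = √7*(-1/157) = -√7/157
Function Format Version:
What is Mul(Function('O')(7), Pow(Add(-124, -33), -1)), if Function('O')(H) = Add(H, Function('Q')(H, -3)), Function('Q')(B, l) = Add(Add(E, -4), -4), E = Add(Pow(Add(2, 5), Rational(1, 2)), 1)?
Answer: Mul(Rational(-1, 157), Pow(7, Rational(1, 2))) ≈ -0.016852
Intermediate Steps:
E = Add(1, Pow(7, Rational(1, 2))) (E = Add(Pow(7, Rational(1, 2)), 1) = Add(1, Pow(7, Rational(1, 2))) ≈ 3.6458)
Function('Q')(B, l) = Add(-7, Pow(7, Rational(1, 2))) (Function('Q')(B, l) = Add(Add(Add(1, Pow(7, Rational(1, 2))), -4), -4) = Add(Add(-3, Pow(7, Rational(1, 2))), -4) = Add(-7, Pow(7, Rational(1, 2))))
Function('O')(H) = Add(-7, H, Pow(7, Rational(1, 2))) (Function('O')(H) = Add(H, Add(-7, Pow(7, Rational(1, 2)))) = Add(-7, H, Pow(7, Rational(1, 2))))
Mul(Function('O')(7), Pow(Add(-124, -33), -1)) = Mul(Add(-7, 7, Pow(7, Rational(1, 2))), Pow(Add(-124, -33), -1)) = Mul(Pow(7, Rational(1, 2)), Pow(-157, -1)) = Mul(Pow(7, Rational(1, 2)), Rational(-1, 157)) = Mul(Rational(-1, 157), Pow(7, Rational(1, 2)))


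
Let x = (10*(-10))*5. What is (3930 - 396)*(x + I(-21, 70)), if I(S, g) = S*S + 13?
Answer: -162564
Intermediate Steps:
I(S, g) = 13 + S**2 (I(S, g) = S**2 + 13 = 13 + S**2)
x = -500 (x = -100*5 = -500)
(3930 - 396)*(x + I(-21, 70)) = (3930 - 396)*(-500 + (13 + (-21)**2)) = 3534*(-500 + (13 + 441)) = 3534*(-500 + 454) = 3534*(-46) = -162564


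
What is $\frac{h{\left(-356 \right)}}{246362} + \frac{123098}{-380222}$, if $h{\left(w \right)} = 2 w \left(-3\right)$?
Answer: $- \frac{7378628821}{23418063091} \approx -0.31508$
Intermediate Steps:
$h{\left(w \right)} = - 6 w$
$\frac{h{\left(-356 \right)}}{246362} + \frac{123098}{-380222} = \frac{\left(-6\right) \left(-356\right)}{246362} + \frac{123098}{-380222} = 2136 \cdot \frac{1}{246362} + 123098 \left(- \frac{1}{380222}\right) = \frac{1068}{123181} - \frac{61549}{190111} = - \frac{7378628821}{23418063091}$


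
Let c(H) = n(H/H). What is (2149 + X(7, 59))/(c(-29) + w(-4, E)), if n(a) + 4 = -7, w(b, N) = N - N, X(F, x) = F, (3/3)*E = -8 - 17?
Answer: -196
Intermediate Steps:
E = -25 (E = -8 - 17 = -25)
w(b, N) = 0
n(a) = -11 (n(a) = -4 - 7 = -11)
c(H) = -11
(2149 + X(7, 59))/(c(-29) + w(-4, E)) = (2149 + 7)/(-11 + 0) = 2156/(-11) = 2156*(-1/11) = -196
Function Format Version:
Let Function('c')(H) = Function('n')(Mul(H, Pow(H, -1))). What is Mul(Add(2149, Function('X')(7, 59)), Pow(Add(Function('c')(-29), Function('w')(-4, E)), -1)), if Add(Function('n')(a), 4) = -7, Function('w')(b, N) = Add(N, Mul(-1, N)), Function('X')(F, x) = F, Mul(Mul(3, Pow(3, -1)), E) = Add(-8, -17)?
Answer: -196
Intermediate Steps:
E = -25 (E = Add(-8, -17) = -25)
Function('w')(b, N) = 0
Function('n')(a) = -11 (Function('n')(a) = Add(-4, -7) = -11)
Function('c')(H) = -11
Mul(Add(2149, Function('X')(7, 59)), Pow(Add(Function('c')(-29), Function('w')(-4, E)), -1)) = Mul(Add(2149, 7), Pow(Add(-11, 0), -1)) = Mul(2156, Pow(-11, -1)) = Mul(2156, Rational(-1, 11)) = -196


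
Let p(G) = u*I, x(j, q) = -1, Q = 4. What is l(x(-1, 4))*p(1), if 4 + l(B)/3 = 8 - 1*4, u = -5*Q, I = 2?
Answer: 0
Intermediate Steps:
u = -20 (u = -5*4 = -20)
l(B) = 0 (l(B) = -12 + 3*(8 - 1*4) = -12 + 3*(8 - 4) = -12 + 3*4 = -12 + 12 = 0)
p(G) = -40 (p(G) = -20*2 = -40)
l(x(-1, 4))*p(1) = 0*(-40) = 0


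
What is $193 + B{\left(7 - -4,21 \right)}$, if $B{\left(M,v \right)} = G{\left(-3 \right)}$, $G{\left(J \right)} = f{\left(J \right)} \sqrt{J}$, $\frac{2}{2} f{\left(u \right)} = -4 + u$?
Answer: $193 - 7 i \sqrt{3} \approx 193.0 - 12.124 i$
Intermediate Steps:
$f{\left(u \right)} = -4 + u$
$G{\left(J \right)} = \sqrt{J} \left(-4 + J\right)$ ($G{\left(J \right)} = \left(-4 + J\right) \sqrt{J} = \sqrt{J} \left(-4 + J\right)$)
$B{\left(M,v \right)} = - 7 i \sqrt{3}$ ($B{\left(M,v \right)} = \sqrt{-3} \left(-4 - 3\right) = i \sqrt{3} \left(-7\right) = - 7 i \sqrt{3}$)
$193 + B{\left(7 - -4,21 \right)} = 193 - 7 i \sqrt{3}$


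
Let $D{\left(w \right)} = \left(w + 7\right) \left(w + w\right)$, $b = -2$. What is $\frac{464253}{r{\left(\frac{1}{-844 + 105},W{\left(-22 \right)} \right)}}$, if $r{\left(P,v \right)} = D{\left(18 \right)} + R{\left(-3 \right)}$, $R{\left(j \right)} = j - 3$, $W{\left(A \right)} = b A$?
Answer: $\frac{154751}{298} \approx 519.3$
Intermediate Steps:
$W{\left(A \right)} = - 2 A$
$D{\left(w \right)} = 2 w \left(7 + w\right)$ ($D{\left(w \right)} = \left(7 + w\right) 2 w = 2 w \left(7 + w\right)$)
$R{\left(j \right)} = -3 + j$ ($R{\left(j \right)} = j - 3 = -3 + j$)
$r{\left(P,v \right)} = 894$ ($r{\left(P,v \right)} = 2 \cdot 18 \left(7 + 18\right) - 6 = 2 \cdot 18 \cdot 25 - 6 = 900 - 6 = 894$)
$\frac{464253}{r{\left(\frac{1}{-844 + 105},W{\left(-22 \right)} \right)}} = \frac{464253}{894} = 464253 \cdot \frac{1}{894} = \frac{154751}{298}$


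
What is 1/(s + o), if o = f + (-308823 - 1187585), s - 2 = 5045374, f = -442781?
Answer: 1/3106187 ≈ 3.2194e-7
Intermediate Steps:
s = 5045376 (s = 2 + 5045374 = 5045376)
o = -1939189 (o = -442781 + (-308823 - 1187585) = -442781 - 1496408 = -1939189)
1/(s + o) = 1/(5045376 - 1939189) = 1/3106187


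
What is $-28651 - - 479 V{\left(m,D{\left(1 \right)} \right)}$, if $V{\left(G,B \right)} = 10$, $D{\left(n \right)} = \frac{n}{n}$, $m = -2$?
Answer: $-23861$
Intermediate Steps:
$D{\left(n \right)} = 1$
$-28651 - - 479 V{\left(m,D{\left(1 \right)} \right)} = -28651 - \left(-479\right) 10 = -28651 - -4790 = -28651 + 4790 = -23861$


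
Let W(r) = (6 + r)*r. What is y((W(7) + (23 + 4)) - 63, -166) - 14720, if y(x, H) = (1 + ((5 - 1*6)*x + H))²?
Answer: 33680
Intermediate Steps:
W(r) = r*(6 + r)
y(x, H) = (1 + H - x)² (y(x, H) = (1 + ((5 - 6)*x + H))² = (1 + (-x + H))² = (1 + (H - x))² = (1 + H - x)²)
y((W(7) + (23 + 4)) - 63, -166) - 14720 = (1 - 166 - ((7*(6 + 7) + (23 + 4)) - 63))² - 14720 = (1 - 166 - ((7*13 + 27) - 63))² - 14720 = (1 - 166 - ((91 + 27) - 63))² - 14720 = (1 - 166 - (118 - 63))² - 14720 = (1 - 166 - 1*55)² - 14720 = (1 - 166 - 55)² - 14720 = (-220)² - 14720 = 48400 - 14720 = 33680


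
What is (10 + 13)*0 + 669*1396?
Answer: 933924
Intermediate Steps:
(10 + 13)*0 + 669*1396 = 23*0 + 933924 = 0 + 933924 = 933924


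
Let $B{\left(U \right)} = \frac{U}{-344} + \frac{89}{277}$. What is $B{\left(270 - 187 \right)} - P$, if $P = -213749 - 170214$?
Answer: $\frac{36587073969}{95288} \approx 3.8396 \cdot 10^{5}$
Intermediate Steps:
$P = -383963$ ($P = -213749 - 170214 = -383963$)
$B{\left(U \right)} = \frac{89}{277} - \frac{U}{344}$ ($B{\left(U \right)} = U \left(- \frac{1}{344}\right) + 89 \cdot \frac{1}{277} = - \frac{U}{344} + \frac{89}{277} = \frac{89}{277} - \frac{U}{344}$)
$B{\left(270 - 187 \right)} - P = \left(\frac{89}{277} - \frac{270 - 187}{344}\right) - -383963 = \left(\frac{89}{277} - \frac{83}{344}\right) + 383963 = \frac{7625}{95288} + 383963 = \frac{36587073969}{95288}$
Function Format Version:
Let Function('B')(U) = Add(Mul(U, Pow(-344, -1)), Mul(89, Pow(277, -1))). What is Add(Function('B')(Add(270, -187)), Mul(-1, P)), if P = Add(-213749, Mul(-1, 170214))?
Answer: Rational(36587073969, 95288) ≈ 3.8396e+5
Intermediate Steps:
P = -383963 (P = Add(-213749, -170214) = -383963)
Function('B')(U) = Add(Rational(89, 277), Mul(Rational(-1, 344), U)) (Function('B')(U) = Add(Mul(U, Rational(-1, 344)), Mul(89, Rational(1, 277))) = Add(Mul(Rational(-1, 344), U), Rational(89, 277)) = Add(Rational(89, 277), Mul(Rational(-1, 344), U)))
Add(Function('B')(Add(270, -187)), Mul(-1, P)) = Add(Add(Rational(89, 277), Mul(Rational(-1, 344), Add(270, -187))), Mul(-1, -383963)) = Add(Add(Rational(89, 277), Mul(Rational(-1, 344), 83)), 383963) = Add(Add(Rational(89, 277), Rational(-83, 344)), 383963) = Add(Rational(7625, 95288), 383963) = Rational(36587073969, 95288)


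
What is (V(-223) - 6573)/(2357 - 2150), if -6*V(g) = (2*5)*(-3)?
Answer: -6568/207 ≈ -31.729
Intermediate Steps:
V(g) = 5 (V(g) = -2*5*(-3)/6 = -5*(-3)/3 = -1/6*(-30) = 5)
(V(-223) - 6573)/(2357 - 2150) = (5 - 6573)/(2357 - 2150) = -6568/207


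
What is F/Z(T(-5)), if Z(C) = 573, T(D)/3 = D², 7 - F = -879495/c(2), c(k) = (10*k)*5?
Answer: 176039/11460 ≈ 15.361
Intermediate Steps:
c(k) = 50*k
F = 176039/20 (F = 7 - (-879495)/(50*2) = 7 - (-879495)/100 = 7 - 1*(-175899/20) = 7 + 175899/20 = 176039/20 ≈ 8802.0)
T(D) = 3*D²
F/Z(T(-5)) = (176039/20)/573 = (176039/20)*(1/573) = 176039/11460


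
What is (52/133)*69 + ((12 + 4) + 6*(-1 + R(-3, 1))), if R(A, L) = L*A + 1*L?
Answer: 3322/133 ≈ 24.977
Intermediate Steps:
R(A, L) = L + A*L (R(A, L) = A*L + L = L + A*L)
(52/133)*69 + ((12 + 4) + 6*(-1 + R(-3, 1))) = (52/133)*69 + ((12 + 4) + 6*(-1 + 1*(1 - 3))) = (52*(1/133))*69 + (16 + 6*(-1 + 1*(-2))) = (52/133)*69 + (16 + 6*(-1 - 2)) = 3588/133 + (16 + 6*(-3)) = 3588/133 + (16 - 18) = 3588/133 - 2 = 3322/133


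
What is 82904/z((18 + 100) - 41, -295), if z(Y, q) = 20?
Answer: 20726/5 ≈ 4145.2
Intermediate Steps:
82904/z((18 + 100) - 41, -295) = 82904/20 = 82904*(1/20) = 20726/5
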